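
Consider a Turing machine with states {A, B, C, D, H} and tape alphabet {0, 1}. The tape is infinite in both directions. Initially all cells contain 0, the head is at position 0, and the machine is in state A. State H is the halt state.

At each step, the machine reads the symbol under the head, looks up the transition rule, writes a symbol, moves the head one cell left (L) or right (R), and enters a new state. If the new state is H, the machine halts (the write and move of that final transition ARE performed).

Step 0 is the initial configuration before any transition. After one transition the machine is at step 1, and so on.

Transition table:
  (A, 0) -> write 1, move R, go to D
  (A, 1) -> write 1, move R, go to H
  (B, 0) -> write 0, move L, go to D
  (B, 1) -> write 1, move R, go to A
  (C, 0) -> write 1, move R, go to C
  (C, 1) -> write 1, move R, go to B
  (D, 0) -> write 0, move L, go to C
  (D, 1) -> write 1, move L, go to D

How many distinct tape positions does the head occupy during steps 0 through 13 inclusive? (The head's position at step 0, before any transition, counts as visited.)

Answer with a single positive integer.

Answer: 5

Derivation:
Step 1: in state A at pos 0, read 0 -> (A,0)->write 1,move R,goto D. Now: state=D, head=1, tape[-1..2]=0100 (head:   ^)
Step 2: in state D at pos 1, read 0 -> (D,0)->write 0,move L,goto C. Now: state=C, head=0, tape[-1..2]=0100 (head:  ^)
Step 3: in state C at pos 0, read 1 -> (C,1)->write 1,move R,goto B. Now: state=B, head=1, tape[-1..2]=0100 (head:   ^)
Step 4: in state B at pos 1, read 0 -> (B,0)->write 0,move L,goto D. Now: state=D, head=0, tape[-1..2]=0100 (head:  ^)
Step 5: in state D at pos 0, read 1 -> (D,1)->write 1,move L,goto D. Now: state=D, head=-1, tape[-2..2]=00100 (head:  ^)
Step 6: in state D at pos -1, read 0 -> (D,0)->write 0,move L,goto C. Now: state=C, head=-2, tape[-3..2]=000100 (head:  ^)
Step 7: in state C at pos -2, read 0 -> (C,0)->write 1,move R,goto C. Now: state=C, head=-1, tape[-3..2]=010100 (head:   ^)
Step 8: in state C at pos -1, read 0 -> (C,0)->write 1,move R,goto C. Now: state=C, head=0, tape[-3..2]=011100 (head:    ^)
Step 9: in state C at pos 0, read 1 -> (C,1)->write 1,move R,goto B. Now: state=B, head=1, tape[-3..2]=011100 (head:     ^)
Step 10: in state B at pos 1, read 0 -> (B,0)->write 0,move L,goto D. Now: state=D, head=0, tape[-3..2]=011100 (head:    ^)
Step 11: in state D at pos 0, read 1 -> (D,1)->write 1,move L,goto D. Now: state=D, head=-1, tape[-3..2]=011100 (head:   ^)
Step 12: in state D at pos -1, read 1 -> (D,1)->write 1,move L,goto D. Now: state=D, head=-2, tape[-3..2]=011100 (head:  ^)
Step 13: in state D at pos -2, read 1 -> (D,1)->write 1,move L,goto D. Now: state=D, head=-3, tape[-4..2]=0011100 (head:  ^)
Head positions at steps 0..13: starting at 0, distinct positions visited = {-3, -2, -1, 0, 1} -> 5 position(s)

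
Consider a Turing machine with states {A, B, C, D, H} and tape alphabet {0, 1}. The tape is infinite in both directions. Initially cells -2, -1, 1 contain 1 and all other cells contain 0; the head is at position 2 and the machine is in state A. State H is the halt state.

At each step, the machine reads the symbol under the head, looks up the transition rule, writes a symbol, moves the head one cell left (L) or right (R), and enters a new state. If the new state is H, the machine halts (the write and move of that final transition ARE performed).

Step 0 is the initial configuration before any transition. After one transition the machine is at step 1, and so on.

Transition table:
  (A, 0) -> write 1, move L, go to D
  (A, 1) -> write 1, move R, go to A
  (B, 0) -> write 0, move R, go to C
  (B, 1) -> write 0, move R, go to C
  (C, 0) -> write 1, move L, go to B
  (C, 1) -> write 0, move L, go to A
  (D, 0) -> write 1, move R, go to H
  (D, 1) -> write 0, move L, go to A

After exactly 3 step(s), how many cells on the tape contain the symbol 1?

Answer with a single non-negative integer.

Step 1: in state A at pos 2, read 0 -> (A,0)->write 1,move L,goto D. Now: state=D, head=1, tape[-3..3]=0110110 (head:     ^)
Step 2: in state D at pos 1, read 1 -> (D,1)->write 0,move L,goto A. Now: state=A, head=0, tape[-3..3]=0110010 (head:    ^)
Step 3: in state A at pos 0, read 0 -> (A,0)->write 1,move L,goto D. Now: state=D, head=-1, tape[-3..3]=0111010 (head:   ^)
Cells containing 1 after step 3: {-2, -1, 0, 2} -> 4 cell(s)

Answer: 4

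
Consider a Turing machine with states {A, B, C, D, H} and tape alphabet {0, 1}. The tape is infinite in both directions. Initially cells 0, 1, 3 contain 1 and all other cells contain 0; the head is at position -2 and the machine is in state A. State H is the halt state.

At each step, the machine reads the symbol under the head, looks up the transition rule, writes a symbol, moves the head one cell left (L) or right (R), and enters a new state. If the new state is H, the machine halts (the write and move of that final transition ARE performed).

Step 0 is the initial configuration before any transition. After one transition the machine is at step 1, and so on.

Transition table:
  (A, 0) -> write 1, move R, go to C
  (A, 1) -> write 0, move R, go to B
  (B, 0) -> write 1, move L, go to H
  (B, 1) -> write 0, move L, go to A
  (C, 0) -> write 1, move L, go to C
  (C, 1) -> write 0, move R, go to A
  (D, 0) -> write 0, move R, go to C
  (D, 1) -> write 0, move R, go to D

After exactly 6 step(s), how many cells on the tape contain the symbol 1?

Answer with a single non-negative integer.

Answer: 3

Derivation:
Step 1: in state A at pos -2, read 0 -> (A,0)->write 1,move R,goto C. Now: state=C, head=-1, tape[-3..4]=01011010 (head:   ^)
Step 2: in state C at pos -1, read 0 -> (C,0)->write 1,move L,goto C. Now: state=C, head=-2, tape[-3..4]=01111010 (head:  ^)
Step 3: in state C at pos -2, read 1 -> (C,1)->write 0,move R,goto A. Now: state=A, head=-1, tape[-3..4]=00111010 (head:   ^)
Step 4: in state A at pos -1, read 1 -> (A,1)->write 0,move R,goto B. Now: state=B, head=0, tape[-3..4]=00011010 (head:    ^)
Step 5: in state B at pos 0, read 1 -> (B,1)->write 0,move L,goto A. Now: state=A, head=-1, tape[-3..4]=00001010 (head:   ^)
Step 6: in state A at pos -1, read 0 -> (A,0)->write 1,move R,goto C. Now: state=C, head=0, tape[-3..4]=00101010 (head:    ^)
Cells containing 1 after step 6: {-1, 1, 3} -> 3 cell(s)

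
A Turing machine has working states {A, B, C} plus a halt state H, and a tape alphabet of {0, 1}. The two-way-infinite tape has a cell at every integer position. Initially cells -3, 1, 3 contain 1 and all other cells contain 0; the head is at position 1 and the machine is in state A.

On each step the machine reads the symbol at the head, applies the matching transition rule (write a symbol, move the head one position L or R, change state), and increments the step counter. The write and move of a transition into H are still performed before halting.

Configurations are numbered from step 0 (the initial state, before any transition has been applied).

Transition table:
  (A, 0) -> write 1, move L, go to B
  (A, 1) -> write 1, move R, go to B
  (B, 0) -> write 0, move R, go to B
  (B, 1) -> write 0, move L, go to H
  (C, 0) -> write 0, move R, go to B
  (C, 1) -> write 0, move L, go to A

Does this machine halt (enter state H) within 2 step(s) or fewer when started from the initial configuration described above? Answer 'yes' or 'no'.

Step 1: in state A at pos 1, read 1 -> (A,1)->write 1,move R,goto B. Now: state=B, head=2, tape[-4..4]=010001010 (head:       ^)
Step 2: in state B at pos 2, read 0 -> (B,0)->write 0,move R,goto B. Now: state=B, head=3, tape[-4..4]=010001010 (head:        ^)
After 2 step(s): state = B (not H) -> not halted within 2 -> no

Answer: no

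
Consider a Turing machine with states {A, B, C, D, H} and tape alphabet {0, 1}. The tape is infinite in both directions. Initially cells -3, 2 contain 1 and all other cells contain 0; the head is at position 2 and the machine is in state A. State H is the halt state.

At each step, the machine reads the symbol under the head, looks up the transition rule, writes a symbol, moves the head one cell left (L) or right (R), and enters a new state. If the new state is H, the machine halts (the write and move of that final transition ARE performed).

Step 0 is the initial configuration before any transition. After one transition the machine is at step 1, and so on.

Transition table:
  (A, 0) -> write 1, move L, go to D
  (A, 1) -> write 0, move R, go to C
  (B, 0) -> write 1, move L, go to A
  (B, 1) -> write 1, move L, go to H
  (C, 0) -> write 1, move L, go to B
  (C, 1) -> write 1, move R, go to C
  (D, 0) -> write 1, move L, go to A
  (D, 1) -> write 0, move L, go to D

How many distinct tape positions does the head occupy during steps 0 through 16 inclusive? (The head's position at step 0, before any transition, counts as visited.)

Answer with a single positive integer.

Step 1: in state A at pos 2, read 1 -> (A,1)->write 0,move R,goto C. Now: state=C, head=3, tape[-4..4]=010000000 (head:        ^)
Step 2: in state C at pos 3, read 0 -> (C,0)->write 1,move L,goto B. Now: state=B, head=2, tape[-4..4]=010000010 (head:       ^)
Step 3: in state B at pos 2, read 0 -> (B,0)->write 1,move L,goto A. Now: state=A, head=1, tape[-4..4]=010000110 (head:      ^)
Step 4: in state A at pos 1, read 0 -> (A,0)->write 1,move L,goto D. Now: state=D, head=0, tape[-4..4]=010001110 (head:     ^)
Step 5: in state D at pos 0, read 0 -> (D,0)->write 1,move L,goto A. Now: state=A, head=-1, tape[-4..4]=010011110 (head:    ^)
Step 6: in state A at pos -1, read 0 -> (A,0)->write 1,move L,goto D. Now: state=D, head=-2, tape[-4..4]=010111110 (head:   ^)
Step 7: in state D at pos -2, read 0 -> (D,0)->write 1,move L,goto A. Now: state=A, head=-3, tape[-4..4]=011111110 (head:  ^)
Step 8: in state A at pos -3, read 1 -> (A,1)->write 0,move R,goto C. Now: state=C, head=-2, tape[-4..4]=001111110 (head:   ^)
Step 9: in state C at pos -2, read 1 -> (C,1)->write 1,move R,goto C. Now: state=C, head=-1, tape[-4..4]=001111110 (head:    ^)
Step 10: in state C at pos -1, read 1 -> (C,1)->write 1,move R,goto C. Now: state=C, head=0, tape[-4..4]=001111110 (head:     ^)
Step 11: in state C at pos 0, read 1 -> (C,1)->write 1,move R,goto C. Now: state=C, head=1, tape[-4..4]=001111110 (head:      ^)
Step 12: in state C at pos 1, read 1 -> (C,1)->write 1,move R,goto C. Now: state=C, head=2, tape[-4..4]=001111110 (head:       ^)
Step 13: in state C at pos 2, read 1 -> (C,1)->write 1,move R,goto C. Now: state=C, head=3, tape[-4..4]=001111110 (head:        ^)
Step 14: in state C at pos 3, read 1 -> (C,1)->write 1,move R,goto C. Now: state=C, head=4, tape[-4..5]=0011111100 (head:         ^)
Step 15: in state C at pos 4, read 0 -> (C,0)->write 1,move L,goto B. Now: state=B, head=3, tape[-4..5]=0011111110 (head:        ^)
Step 16: in state B at pos 3, read 1 -> (B,1)->write 1,move L,goto H. Now: state=H, head=2, tape[-4..5]=0011111110 (head:       ^)
Head positions at steps 0..16: starting at 2, distinct positions visited = {-3, -2, -1, 0, 1, 2, 3, 4} -> 8 position(s)

Answer: 8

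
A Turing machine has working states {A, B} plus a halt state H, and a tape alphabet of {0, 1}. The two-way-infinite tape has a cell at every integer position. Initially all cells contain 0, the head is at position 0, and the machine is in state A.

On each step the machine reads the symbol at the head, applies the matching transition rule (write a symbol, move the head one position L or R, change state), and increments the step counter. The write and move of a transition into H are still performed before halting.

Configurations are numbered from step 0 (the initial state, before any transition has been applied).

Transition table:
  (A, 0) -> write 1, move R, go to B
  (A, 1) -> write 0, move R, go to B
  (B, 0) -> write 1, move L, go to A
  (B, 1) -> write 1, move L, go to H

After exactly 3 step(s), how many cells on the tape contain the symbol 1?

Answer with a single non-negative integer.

Step 1: in state A at pos 0, read 0 -> (A,0)->write 1,move R,goto B. Now: state=B, head=1, tape[-1..2]=0100 (head:   ^)
Step 2: in state B at pos 1, read 0 -> (B,0)->write 1,move L,goto A. Now: state=A, head=0, tape[-1..2]=0110 (head:  ^)
Step 3: in state A at pos 0, read 1 -> (A,1)->write 0,move R,goto B. Now: state=B, head=1, tape[-1..2]=0010 (head:   ^)
Cells containing 1 after step 3: {1} -> 1 cell(s)

Answer: 1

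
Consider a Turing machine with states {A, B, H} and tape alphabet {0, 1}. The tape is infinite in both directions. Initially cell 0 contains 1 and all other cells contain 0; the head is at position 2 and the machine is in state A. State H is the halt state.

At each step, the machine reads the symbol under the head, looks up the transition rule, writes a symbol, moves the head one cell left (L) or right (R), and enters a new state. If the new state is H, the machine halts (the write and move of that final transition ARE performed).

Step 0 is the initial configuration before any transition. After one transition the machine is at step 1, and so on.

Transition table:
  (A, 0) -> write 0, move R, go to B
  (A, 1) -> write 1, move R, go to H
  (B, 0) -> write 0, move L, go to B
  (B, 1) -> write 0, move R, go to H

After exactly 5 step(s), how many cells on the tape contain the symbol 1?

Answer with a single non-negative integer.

Step 1: in state A at pos 2, read 0 -> (A,0)->write 0,move R,goto B. Now: state=B, head=3, tape[-1..4]=010000 (head:     ^)
Step 2: in state B at pos 3, read 0 -> (B,0)->write 0,move L,goto B. Now: state=B, head=2, tape[-1..4]=010000 (head:    ^)
Step 3: in state B at pos 2, read 0 -> (B,0)->write 0,move L,goto B. Now: state=B, head=1, tape[-1..4]=010000 (head:   ^)
Step 4: in state B at pos 1, read 0 -> (B,0)->write 0,move L,goto B. Now: state=B, head=0, tape[-1..4]=010000 (head:  ^)
Step 5: in state B at pos 0, read 1 -> (B,1)->write 0,move R,goto H. Now: state=H, head=1, tape[-1..4]=000000 (head:   ^)
No cell contains 1 after step 5 -> 0 cell(s)

Answer: 0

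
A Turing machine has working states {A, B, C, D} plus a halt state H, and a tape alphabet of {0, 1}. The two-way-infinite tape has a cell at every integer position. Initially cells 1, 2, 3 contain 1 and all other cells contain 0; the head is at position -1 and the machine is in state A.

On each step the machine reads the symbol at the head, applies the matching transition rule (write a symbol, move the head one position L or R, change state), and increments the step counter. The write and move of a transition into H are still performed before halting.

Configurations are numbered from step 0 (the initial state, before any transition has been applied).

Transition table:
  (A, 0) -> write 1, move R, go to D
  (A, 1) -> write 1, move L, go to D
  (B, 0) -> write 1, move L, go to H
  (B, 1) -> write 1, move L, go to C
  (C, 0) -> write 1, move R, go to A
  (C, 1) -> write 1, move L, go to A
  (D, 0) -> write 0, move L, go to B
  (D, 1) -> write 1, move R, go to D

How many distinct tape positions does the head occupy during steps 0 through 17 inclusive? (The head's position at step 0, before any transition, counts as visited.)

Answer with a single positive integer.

Step 1: in state A at pos -1, read 0 -> (A,0)->write 1,move R,goto D. Now: state=D, head=0, tape[-2..4]=0101110 (head:   ^)
Step 2: in state D at pos 0, read 0 -> (D,0)->write 0,move L,goto B. Now: state=B, head=-1, tape[-2..4]=0101110 (head:  ^)
Step 3: in state B at pos -1, read 1 -> (B,1)->write 1,move L,goto C. Now: state=C, head=-2, tape[-3..4]=00101110 (head:  ^)
Step 4: in state C at pos -2, read 0 -> (C,0)->write 1,move R,goto A. Now: state=A, head=-1, tape[-3..4]=01101110 (head:   ^)
Step 5: in state A at pos -1, read 1 -> (A,1)->write 1,move L,goto D. Now: state=D, head=-2, tape[-3..4]=01101110 (head:  ^)
Step 6: in state D at pos -2, read 1 -> (D,1)->write 1,move R,goto D. Now: state=D, head=-1, tape[-3..4]=01101110 (head:   ^)
Step 7: in state D at pos -1, read 1 -> (D,1)->write 1,move R,goto D. Now: state=D, head=0, tape[-3..4]=01101110 (head:    ^)
Step 8: in state D at pos 0, read 0 -> (D,0)->write 0,move L,goto B. Now: state=B, head=-1, tape[-3..4]=01101110 (head:   ^)
Step 9: in state B at pos -1, read 1 -> (B,1)->write 1,move L,goto C. Now: state=C, head=-2, tape[-3..4]=01101110 (head:  ^)
Step 10: in state C at pos -2, read 1 -> (C,1)->write 1,move L,goto A. Now: state=A, head=-3, tape[-4..4]=001101110 (head:  ^)
Step 11: in state A at pos -3, read 0 -> (A,0)->write 1,move R,goto D. Now: state=D, head=-2, tape[-4..4]=011101110 (head:   ^)
Step 12: in state D at pos -2, read 1 -> (D,1)->write 1,move R,goto D. Now: state=D, head=-1, tape[-4..4]=011101110 (head:    ^)
Step 13: in state D at pos -1, read 1 -> (D,1)->write 1,move R,goto D. Now: state=D, head=0, tape[-4..4]=011101110 (head:     ^)
Step 14: in state D at pos 0, read 0 -> (D,0)->write 0,move L,goto B. Now: state=B, head=-1, tape[-4..4]=011101110 (head:    ^)
Step 15: in state B at pos -1, read 1 -> (B,1)->write 1,move L,goto C. Now: state=C, head=-2, tape[-4..4]=011101110 (head:   ^)
Step 16: in state C at pos -2, read 1 -> (C,1)->write 1,move L,goto A. Now: state=A, head=-3, tape[-4..4]=011101110 (head:  ^)
Step 17: in state A at pos -3, read 1 -> (A,1)->write 1,move L,goto D. Now: state=D, head=-4, tape[-5..4]=0011101110 (head:  ^)
Head positions at steps 0..17: starting at -1, distinct positions visited = {-4, -3, -2, -1, 0} -> 5 position(s)

Answer: 5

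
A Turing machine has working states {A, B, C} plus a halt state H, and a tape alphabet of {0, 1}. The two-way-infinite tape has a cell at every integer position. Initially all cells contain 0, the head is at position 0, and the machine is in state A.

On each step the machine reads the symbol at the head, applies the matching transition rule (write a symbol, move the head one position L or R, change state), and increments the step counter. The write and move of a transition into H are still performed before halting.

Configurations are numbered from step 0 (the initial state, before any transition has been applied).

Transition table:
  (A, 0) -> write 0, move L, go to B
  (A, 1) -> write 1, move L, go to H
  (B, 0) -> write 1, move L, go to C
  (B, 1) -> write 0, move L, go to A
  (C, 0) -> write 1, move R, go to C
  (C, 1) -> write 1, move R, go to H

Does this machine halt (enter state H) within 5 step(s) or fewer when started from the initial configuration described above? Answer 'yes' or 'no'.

Answer: yes

Derivation:
Step 1: in state A at pos 0, read 0 -> (A,0)->write 0,move L,goto B. Now: state=B, head=-1, tape[-2..1]=0000 (head:  ^)
Step 2: in state B at pos -1, read 0 -> (B,0)->write 1,move L,goto C. Now: state=C, head=-2, tape[-3..1]=00100 (head:  ^)
Step 3: in state C at pos -2, read 0 -> (C,0)->write 1,move R,goto C. Now: state=C, head=-1, tape[-3..1]=01100 (head:   ^)
Step 4: in state C at pos -1, read 1 -> (C,1)->write 1,move R,goto H. Now: state=H, head=0, tape[-3..1]=01100 (head:    ^)
State H reached at step 4; 4 <= 5 -> yes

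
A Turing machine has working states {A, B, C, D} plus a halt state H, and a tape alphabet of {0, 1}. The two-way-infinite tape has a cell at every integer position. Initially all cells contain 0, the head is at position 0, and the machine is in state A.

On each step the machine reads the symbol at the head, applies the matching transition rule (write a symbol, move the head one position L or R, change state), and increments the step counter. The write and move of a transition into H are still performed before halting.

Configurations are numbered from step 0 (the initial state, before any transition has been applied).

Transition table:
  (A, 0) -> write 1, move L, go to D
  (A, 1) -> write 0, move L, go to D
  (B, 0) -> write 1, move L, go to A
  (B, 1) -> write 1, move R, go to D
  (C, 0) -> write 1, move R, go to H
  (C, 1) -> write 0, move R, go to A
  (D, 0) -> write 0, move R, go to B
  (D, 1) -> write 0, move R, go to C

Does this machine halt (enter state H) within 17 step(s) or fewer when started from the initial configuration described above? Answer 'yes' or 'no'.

Step 1: in state A at pos 0, read 0 -> (A,0)->write 1,move L,goto D. Now: state=D, head=-1, tape[-2..1]=0010 (head:  ^)
Step 2: in state D at pos -1, read 0 -> (D,0)->write 0,move R,goto B. Now: state=B, head=0, tape[-2..1]=0010 (head:   ^)
Step 3: in state B at pos 0, read 1 -> (B,1)->write 1,move R,goto D. Now: state=D, head=1, tape[-2..2]=00100 (head:    ^)
Step 4: in state D at pos 1, read 0 -> (D,0)->write 0,move R,goto B. Now: state=B, head=2, tape[-2..3]=001000 (head:     ^)
Step 5: in state B at pos 2, read 0 -> (B,0)->write 1,move L,goto A. Now: state=A, head=1, tape[-2..3]=001010 (head:    ^)
Step 6: in state A at pos 1, read 0 -> (A,0)->write 1,move L,goto D. Now: state=D, head=0, tape[-2..3]=001110 (head:   ^)
Step 7: in state D at pos 0, read 1 -> (D,1)->write 0,move R,goto C. Now: state=C, head=1, tape[-2..3]=000110 (head:    ^)
Step 8: in state C at pos 1, read 1 -> (C,1)->write 0,move R,goto A. Now: state=A, head=2, tape[-2..3]=000010 (head:     ^)
Step 9: in state A at pos 2, read 1 -> (A,1)->write 0,move L,goto D. Now: state=D, head=1, tape[-2..3]=000000 (head:    ^)
Step 10: in state D at pos 1, read 0 -> (D,0)->write 0,move R,goto B. Now: state=B, head=2, tape[-2..3]=000000 (head:     ^)
Step 11: in state B at pos 2, read 0 -> (B,0)->write 1,move L,goto A. Now: state=A, head=1, tape[-2..3]=000010 (head:    ^)
Step 12: in state A at pos 1, read 0 -> (A,0)->write 1,move L,goto D. Now: state=D, head=0, tape[-2..3]=000110 (head:   ^)
Step 13: in state D at pos 0, read 0 -> (D,0)->write 0,move R,goto B. Now: state=B, head=1, tape[-2..3]=000110 (head:    ^)
Step 14: in state B at pos 1, read 1 -> (B,1)->write 1,move R,goto D. Now: state=D, head=2, tape[-2..3]=000110 (head:     ^)
Step 15: in state D at pos 2, read 1 -> (D,1)->write 0,move R,goto C. Now: state=C, head=3, tape[-2..4]=0001000 (head:      ^)
Step 16: in state C at pos 3, read 0 -> (C,0)->write 1,move R,goto H. Now: state=H, head=4, tape[-2..5]=00010100 (head:       ^)
State H reached at step 16; 16 <= 17 -> yes

Answer: yes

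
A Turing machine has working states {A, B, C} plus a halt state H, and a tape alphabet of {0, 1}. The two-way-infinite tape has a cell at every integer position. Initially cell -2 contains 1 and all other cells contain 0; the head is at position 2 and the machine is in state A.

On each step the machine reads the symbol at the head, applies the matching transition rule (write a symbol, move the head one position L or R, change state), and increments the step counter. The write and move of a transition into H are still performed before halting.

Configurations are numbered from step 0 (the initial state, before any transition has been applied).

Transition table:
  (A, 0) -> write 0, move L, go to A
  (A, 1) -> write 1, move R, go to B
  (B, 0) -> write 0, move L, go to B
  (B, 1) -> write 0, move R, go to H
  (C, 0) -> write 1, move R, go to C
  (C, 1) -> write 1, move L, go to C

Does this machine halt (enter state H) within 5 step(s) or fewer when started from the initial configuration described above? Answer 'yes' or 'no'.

Step 1: in state A at pos 2, read 0 -> (A,0)->write 0,move L,goto A. Now: state=A, head=1, tape[-3..3]=0100000 (head:     ^)
Step 2: in state A at pos 1, read 0 -> (A,0)->write 0,move L,goto A. Now: state=A, head=0, tape[-3..3]=0100000 (head:    ^)
Step 3: in state A at pos 0, read 0 -> (A,0)->write 0,move L,goto A. Now: state=A, head=-1, tape[-3..3]=0100000 (head:   ^)
Step 4: in state A at pos -1, read 0 -> (A,0)->write 0,move L,goto A. Now: state=A, head=-2, tape[-3..3]=0100000 (head:  ^)
Step 5: in state A at pos -2, read 1 -> (A,1)->write 1,move R,goto B. Now: state=B, head=-1, tape[-3..3]=0100000 (head:   ^)
After 5 step(s): state = B (not H) -> not halted within 5 -> no

Answer: no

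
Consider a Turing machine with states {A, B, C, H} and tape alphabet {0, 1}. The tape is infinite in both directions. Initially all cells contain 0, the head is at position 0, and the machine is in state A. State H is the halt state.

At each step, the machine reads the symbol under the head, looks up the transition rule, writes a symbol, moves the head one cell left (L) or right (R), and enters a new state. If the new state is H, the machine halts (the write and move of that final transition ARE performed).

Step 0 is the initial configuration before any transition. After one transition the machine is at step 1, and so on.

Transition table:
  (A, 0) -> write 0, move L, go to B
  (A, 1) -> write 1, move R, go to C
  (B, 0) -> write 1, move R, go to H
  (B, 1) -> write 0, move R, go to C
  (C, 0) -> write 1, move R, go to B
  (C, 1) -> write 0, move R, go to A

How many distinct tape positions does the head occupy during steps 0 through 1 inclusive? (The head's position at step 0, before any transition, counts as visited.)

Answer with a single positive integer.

Step 1: in state A at pos 0, read 0 -> (A,0)->write 0,move L,goto B. Now: state=B, head=-1, tape[-2..1]=0000 (head:  ^)
Head positions at steps 0..1: starting at 0, distinct positions visited = {-1, 0} -> 2 position(s)

Answer: 2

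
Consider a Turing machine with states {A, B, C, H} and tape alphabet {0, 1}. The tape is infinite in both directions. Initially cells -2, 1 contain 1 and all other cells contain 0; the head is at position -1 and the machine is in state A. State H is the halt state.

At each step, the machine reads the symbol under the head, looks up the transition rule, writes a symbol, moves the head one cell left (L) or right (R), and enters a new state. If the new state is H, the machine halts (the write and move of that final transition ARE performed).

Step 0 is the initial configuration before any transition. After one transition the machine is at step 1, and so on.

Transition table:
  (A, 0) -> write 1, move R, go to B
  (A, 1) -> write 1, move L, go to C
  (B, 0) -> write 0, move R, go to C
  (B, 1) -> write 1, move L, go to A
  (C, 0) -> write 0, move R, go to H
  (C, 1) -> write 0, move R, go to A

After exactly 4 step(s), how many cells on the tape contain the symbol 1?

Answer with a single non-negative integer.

Step 1: in state A at pos -1, read 0 -> (A,0)->write 1,move R,goto B. Now: state=B, head=0, tape[-3..2]=011010 (head:    ^)
Step 2: in state B at pos 0, read 0 -> (B,0)->write 0,move R,goto C. Now: state=C, head=1, tape[-3..2]=011010 (head:     ^)
Step 3: in state C at pos 1, read 1 -> (C,1)->write 0,move R,goto A. Now: state=A, head=2, tape[-3..3]=0110000 (head:      ^)
Step 4: in state A at pos 2, read 0 -> (A,0)->write 1,move R,goto B. Now: state=B, head=3, tape[-3..4]=01100100 (head:       ^)
Cells containing 1 after step 4: {-2, -1, 2} -> 3 cell(s)

Answer: 3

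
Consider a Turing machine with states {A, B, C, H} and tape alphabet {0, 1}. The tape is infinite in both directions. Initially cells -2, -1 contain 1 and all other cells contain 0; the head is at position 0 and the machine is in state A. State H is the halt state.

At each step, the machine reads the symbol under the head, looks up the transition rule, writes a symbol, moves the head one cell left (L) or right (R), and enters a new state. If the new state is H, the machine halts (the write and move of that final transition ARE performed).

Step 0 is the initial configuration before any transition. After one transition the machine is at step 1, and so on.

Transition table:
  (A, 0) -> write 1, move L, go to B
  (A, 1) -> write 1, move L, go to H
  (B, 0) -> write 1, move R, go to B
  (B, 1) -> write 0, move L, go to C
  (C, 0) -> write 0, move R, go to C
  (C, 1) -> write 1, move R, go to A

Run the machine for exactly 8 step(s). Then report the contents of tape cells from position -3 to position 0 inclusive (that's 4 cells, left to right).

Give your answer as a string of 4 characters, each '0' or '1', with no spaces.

Step 1: in state A at pos 0, read 0 -> (A,0)->write 1,move L,goto B. Now: state=B, head=-1, tape[-3..1]=01110 (head:   ^)
Step 2: in state B at pos -1, read 1 -> (B,1)->write 0,move L,goto C. Now: state=C, head=-2, tape[-3..1]=01010 (head:  ^)
Step 3: in state C at pos -2, read 1 -> (C,1)->write 1,move R,goto A. Now: state=A, head=-1, tape[-3..1]=01010 (head:   ^)
Step 4: in state A at pos -1, read 0 -> (A,0)->write 1,move L,goto B. Now: state=B, head=-2, tape[-3..1]=01110 (head:  ^)
Step 5: in state B at pos -2, read 1 -> (B,1)->write 0,move L,goto C. Now: state=C, head=-3, tape[-4..1]=000110 (head:  ^)
Step 6: in state C at pos -3, read 0 -> (C,0)->write 0,move R,goto C. Now: state=C, head=-2, tape[-4..1]=000110 (head:   ^)
Step 7: in state C at pos -2, read 0 -> (C,0)->write 0,move R,goto C. Now: state=C, head=-1, tape[-4..1]=000110 (head:    ^)
Step 8: in state C at pos -1, read 1 -> (C,1)->write 1,move R,goto A. Now: state=A, head=0, tape[-4..1]=000110 (head:     ^)

Answer: 0011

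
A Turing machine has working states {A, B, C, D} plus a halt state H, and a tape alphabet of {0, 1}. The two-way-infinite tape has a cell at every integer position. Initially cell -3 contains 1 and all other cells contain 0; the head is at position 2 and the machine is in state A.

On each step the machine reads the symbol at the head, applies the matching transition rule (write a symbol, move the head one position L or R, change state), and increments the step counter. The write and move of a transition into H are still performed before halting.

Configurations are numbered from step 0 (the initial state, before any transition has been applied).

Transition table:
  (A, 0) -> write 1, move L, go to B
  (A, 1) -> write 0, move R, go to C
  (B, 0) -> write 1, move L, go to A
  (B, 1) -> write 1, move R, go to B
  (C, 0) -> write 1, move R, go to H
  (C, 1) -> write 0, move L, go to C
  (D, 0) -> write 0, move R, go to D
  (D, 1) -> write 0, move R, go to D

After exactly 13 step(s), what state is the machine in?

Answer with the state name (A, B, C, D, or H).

Answer: C

Derivation:
Step 1: in state A at pos 2, read 0 -> (A,0)->write 1,move L,goto B. Now: state=B, head=1, tape[-4..3]=01000010 (head:      ^)
Step 2: in state B at pos 1, read 0 -> (B,0)->write 1,move L,goto A. Now: state=A, head=0, tape[-4..3]=01000110 (head:     ^)
Step 3: in state A at pos 0, read 0 -> (A,0)->write 1,move L,goto B. Now: state=B, head=-1, tape[-4..3]=01001110 (head:    ^)
Step 4: in state B at pos -1, read 0 -> (B,0)->write 1,move L,goto A. Now: state=A, head=-2, tape[-4..3]=01011110 (head:   ^)
Step 5: in state A at pos -2, read 0 -> (A,0)->write 1,move L,goto B. Now: state=B, head=-3, tape[-4..3]=01111110 (head:  ^)
Step 6: in state B at pos -3, read 1 -> (B,1)->write 1,move R,goto B. Now: state=B, head=-2, tape[-4..3]=01111110 (head:   ^)
Step 7: in state B at pos -2, read 1 -> (B,1)->write 1,move R,goto B. Now: state=B, head=-1, tape[-4..3]=01111110 (head:    ^)
Step 8: in state B at pos -1, read 1 -> (B,1)->write 1,move R,goto B. Now: state=B, head=0, tape[-4..3]=01111110 (head:     ^)
Step 9: in state B at pos 0, read 1 -> (B,1)->write 1,move R,goto B. Now: state=B, head=1, tape[-4..3]=01111110 (head:      ^)
Step 10: in state B at pos 1, read 1 -> (B,1)->write 1,move R,goto B. Now: state=B, head=2, tape[-4..3]=01111110 (head:       ^)
Step 11: in state B at pos 2, read 1 -> (B,1)->write 1,move R,goto B. Now: state=B, head=3, tape[-4..4]=011111100 (head:        ^)
Step 12: in state B at pos 3, read 0 -> (B,0)->write 1,move L,goto A. Now: state=A, head=2, tape[-4..4]=011111110 (head:       ^)
Step 13: in state A at pos 2, read 1 -> (A,1)->write 0,move R,goto C. Now: state=C, head=3, tape[-4..4]=011111010 (head:        ^)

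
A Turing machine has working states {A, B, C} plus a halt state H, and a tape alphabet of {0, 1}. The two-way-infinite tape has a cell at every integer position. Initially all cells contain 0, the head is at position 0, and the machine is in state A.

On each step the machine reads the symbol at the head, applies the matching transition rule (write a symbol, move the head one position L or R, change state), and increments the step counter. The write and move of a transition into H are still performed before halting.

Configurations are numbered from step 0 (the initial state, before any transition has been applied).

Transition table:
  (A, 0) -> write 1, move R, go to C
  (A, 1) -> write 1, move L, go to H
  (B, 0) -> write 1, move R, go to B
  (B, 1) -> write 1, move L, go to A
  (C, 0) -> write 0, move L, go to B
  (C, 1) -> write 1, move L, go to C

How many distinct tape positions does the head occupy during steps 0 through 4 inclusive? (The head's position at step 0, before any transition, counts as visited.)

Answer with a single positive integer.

Step 1: in state A at pos 0, read 0 -> (A,0)->write 1,move R,goto C. Now: state=C, head=1, tape[-1..2]=0100 (head:   ^)
Step 2: in state C at pos 1, read 0 -> (C,0)->write 0,move L,goto B. Now: state=B, head=0, tape[-1..2]=0100 (head:  ^)
Step 3: in state B at pos 0, read 1 -> (B,1)->write 1,move L,goto A. Now: state=A, head=-1, tape[-2..2]=00100 (head:  ^)
Step 4: in state A at pos -1, read 0 -> (A,0)->write 1,move R,goto C. Now: state=C, head=0, tape[-2..2]=01100 (head:   ^)
Head positions at steps 0..4: starting at 0, distinct positions visited = {-1, 0, 1} -> 3 position(s)

Answer: 3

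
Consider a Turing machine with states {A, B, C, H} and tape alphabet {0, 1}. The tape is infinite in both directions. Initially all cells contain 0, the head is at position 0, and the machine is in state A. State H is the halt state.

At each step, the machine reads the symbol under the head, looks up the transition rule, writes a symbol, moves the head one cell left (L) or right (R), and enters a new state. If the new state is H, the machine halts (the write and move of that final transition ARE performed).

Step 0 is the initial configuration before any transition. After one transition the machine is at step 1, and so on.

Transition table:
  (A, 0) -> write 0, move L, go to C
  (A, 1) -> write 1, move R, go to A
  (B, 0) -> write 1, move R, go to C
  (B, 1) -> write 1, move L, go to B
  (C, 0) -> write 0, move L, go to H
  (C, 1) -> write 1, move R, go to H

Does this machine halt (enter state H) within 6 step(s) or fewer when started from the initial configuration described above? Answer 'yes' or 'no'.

Step 1: in state A at pos 0, read 0 -> (A,0)->write 0,move L,goto C. Now: state=C, head=-1, tape[-2..1]=0000 (head:  ^)
Step 2: in state C at pos -1, read 0 -> (C,0)->write 0,move L,goto H. Now: state=H, head=-2, tape[-3..1]=00000 (head:  ^)
State H reached at step 2; 2 <= 6 -> yes

Answer: yes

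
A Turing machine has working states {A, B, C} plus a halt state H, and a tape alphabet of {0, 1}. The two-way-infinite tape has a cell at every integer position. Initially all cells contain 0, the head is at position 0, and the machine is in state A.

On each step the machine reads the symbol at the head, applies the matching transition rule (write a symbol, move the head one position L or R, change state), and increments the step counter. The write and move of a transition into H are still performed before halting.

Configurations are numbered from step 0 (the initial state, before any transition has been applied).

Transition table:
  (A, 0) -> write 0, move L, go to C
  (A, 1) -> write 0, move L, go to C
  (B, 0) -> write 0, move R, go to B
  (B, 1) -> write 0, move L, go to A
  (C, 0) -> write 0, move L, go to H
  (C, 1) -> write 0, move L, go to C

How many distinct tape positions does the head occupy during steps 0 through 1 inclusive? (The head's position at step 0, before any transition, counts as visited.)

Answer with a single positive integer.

Answer: 2

Derivation:
Step 1: in state A at pos 0, read 0 -> (A,0)->write 0,move L,goto C. Now: state=C, head=-1, tape[-2..1]=0000 (head:  ^)
Head positions at steps 0..1: starting at 0, distinct positions visited = {-1, 0} -> 2 position(s)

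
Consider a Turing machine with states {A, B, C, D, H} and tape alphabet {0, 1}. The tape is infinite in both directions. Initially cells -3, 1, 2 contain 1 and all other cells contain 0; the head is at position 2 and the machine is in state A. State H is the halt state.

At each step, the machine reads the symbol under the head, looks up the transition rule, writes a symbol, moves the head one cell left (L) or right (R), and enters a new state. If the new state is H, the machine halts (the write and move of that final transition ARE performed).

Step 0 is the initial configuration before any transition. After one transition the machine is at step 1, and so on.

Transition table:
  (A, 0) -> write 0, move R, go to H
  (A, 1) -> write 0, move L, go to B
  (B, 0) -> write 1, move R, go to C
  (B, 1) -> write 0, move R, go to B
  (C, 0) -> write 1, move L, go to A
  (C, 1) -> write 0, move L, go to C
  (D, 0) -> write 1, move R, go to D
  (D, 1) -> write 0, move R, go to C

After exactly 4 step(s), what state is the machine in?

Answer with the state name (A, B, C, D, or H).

Answer: A

Derivation:
Step 1: in state A at pos 2, read 1 -> (A,1)->write 0,move L,goto B. Now: state=B, head=1, tape[-4..3]=01000100 (head:      ^)
Step 2: in state B at pos 1, read 1 -> (B,1)->write 0,move R,goto B. Now: state=B, head=2, tape[-4..3]=01000000 (head:       ^)
Step 3: in state B at pos 2, read 0 -> (B,0)->write 1,move R,goto C. Now: state=C, head=3, tape[-4..4]=010000100 (head:        ^)
Step 4: in state C at pos 3, read 0 -> (C,0)->write 1,move L,goto A. Now: state=A, head=2, tape[-4..4]=010000110 (head:       ^)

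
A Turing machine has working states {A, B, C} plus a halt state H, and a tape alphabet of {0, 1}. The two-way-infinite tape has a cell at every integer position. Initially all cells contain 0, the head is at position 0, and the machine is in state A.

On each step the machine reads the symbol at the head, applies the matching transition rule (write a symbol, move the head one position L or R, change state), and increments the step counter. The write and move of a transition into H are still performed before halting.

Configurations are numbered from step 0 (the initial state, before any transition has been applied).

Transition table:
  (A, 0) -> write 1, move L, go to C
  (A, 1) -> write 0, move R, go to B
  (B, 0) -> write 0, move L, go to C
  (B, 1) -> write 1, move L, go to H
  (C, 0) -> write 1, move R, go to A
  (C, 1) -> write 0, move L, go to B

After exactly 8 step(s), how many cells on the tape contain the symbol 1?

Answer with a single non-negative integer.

Answer: 2

Derivation:
Step 1: in state A at pos 0, read 0 -> (A,0)->write 1,move L,goto C. Now: state=C, head=-1, tape[-2..1]=0010 (head:  ^)
Step 2: in state C at pos -1, read 0 -> (C,0)->write 1,move R,goto A. Now: state=A, head=0, tape[-2..1]=0110 (head:   ^)
Step 3: in state A at pos 0, read 1 -> (A,1)->write 0,move R,goto B. Now: state=B, head=1, tape[-2..2]=01000 (head:    ^)
Step 4: in state B at pos 1, read 0 -> (B,0)->write 0,move L,goto C. Now: state=C, head=0, tape[-2..2]=01000 (head:   ^)
Step 5: in state C at pos 0, read 0 -> (C,0)->write 1,move R,goto A. Now: state=A, head=1, tape[-2..2]=01100 (head:    ^)
Step 6: in state A at pos 1, read 0 -> (A,0)->write 1,move L,goto C. Now: state=C, head=0, tape[-2..2]=01110 (head:   ^)
Step 7: in state C at pos 0, read 1 -> (C,1)->write 0,move L,goto B. Now: state=B, head=-1, tape[-2..2]=01010 (head:  ^)
Step 8: in state B at pos -1, read 1 -> (B,1)->write 1,move L,goto H. Now: state=H, head=-2, tape[-3..2]=001010 (head:  ^)
Cells containing 1 after step 8: {-1, 1} -> 2 cell(s)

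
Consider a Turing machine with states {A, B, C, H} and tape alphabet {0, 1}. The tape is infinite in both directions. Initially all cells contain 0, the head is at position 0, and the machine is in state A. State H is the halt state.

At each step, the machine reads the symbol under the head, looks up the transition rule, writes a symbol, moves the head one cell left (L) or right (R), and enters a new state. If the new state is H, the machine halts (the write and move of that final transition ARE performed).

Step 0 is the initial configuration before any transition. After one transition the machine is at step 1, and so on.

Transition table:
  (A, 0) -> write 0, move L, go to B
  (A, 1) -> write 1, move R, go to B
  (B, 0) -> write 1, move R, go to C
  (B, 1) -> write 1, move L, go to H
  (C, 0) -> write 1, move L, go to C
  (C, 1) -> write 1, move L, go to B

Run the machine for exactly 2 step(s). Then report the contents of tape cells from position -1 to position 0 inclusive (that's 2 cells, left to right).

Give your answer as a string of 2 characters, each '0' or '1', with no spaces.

Answer: 10

Derivation:
Step 1: in state A at pos 0, read 0 -> (A,0)->write 0,move L,goto B. Now: state=B, head=-1, tape[-2..1]=0000 (head:  ^)
Step 2: in state B at pos -1, read 0 -> (B,0)->write 1,move R,goto C. Now: state=C, head=0, tape[-2..1]=0100 (head:   ^)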